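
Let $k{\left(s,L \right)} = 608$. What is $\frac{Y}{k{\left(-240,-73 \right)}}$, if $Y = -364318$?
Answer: $- \frac{182159}{304} \approx -599.21$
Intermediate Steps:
$\frac{Y}{k{\left(-240,-73 \right)}} = - \frac{364318}{608} = \left(-364318\right) \frac{1}{608} = - \frac{182159}{304}$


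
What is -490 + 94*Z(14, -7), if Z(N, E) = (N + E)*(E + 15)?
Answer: 4774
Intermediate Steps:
Z(N, E) = (15 + E)*(E + N) (Z(N, E) = (E + N)*(15 + E) = (15 + E)*(E + N))
-490 + 94*Z(14, -7) = -490 + 94*((-7)² + 15*(-7) + 15*14 - 7*14) = -490 + 94*(49 - 105 + 210 - 98) = -490 + 94*56 = -490 + 5264 = 4774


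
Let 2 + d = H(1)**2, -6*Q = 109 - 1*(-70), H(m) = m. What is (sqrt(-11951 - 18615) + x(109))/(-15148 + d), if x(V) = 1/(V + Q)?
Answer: -6/7195775 - I*sqrt(30566)/15149 ≈ -8.3382e-7 - 0.011541*I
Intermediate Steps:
Q = -179/6 (Q = -(109 - 1*(-70))/6 = -(109 + 70)/6 = -1/6*179 = -179/6 ≈ -29.833)
x(V) = 1/(-179/6 + V) (x(V) = 1/(V - 179/6) = 1/(-179/6 + V))
d = -1 (d = -2 + 1**2 = -2 + 1 = -1)
(sqrt(-11951 - 18615) + x(109))/(-15148 + d) = (sqrt(-11951 - 18615) + 6/(-179 + 6*109))/(-15148 - 1) = (sqrt(-30566) + 6/(-179 + 654))/(-15149) = (I*sqrt(30566) + 6/475)*(-1/15149) = (6/475 + I*sqrt(30566))*(-1/15149) = -6/7195775 - I*sqrt(30566)/15149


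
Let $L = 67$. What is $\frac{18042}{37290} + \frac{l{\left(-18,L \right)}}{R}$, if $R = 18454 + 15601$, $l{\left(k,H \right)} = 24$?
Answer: $\frac{20510509}{42330365} \approx 0.48453$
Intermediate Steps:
$R = 34055$
$\frac{18042}{37290} + \frac{l{\left(-18,L \right)}}{R} = \frac{18042}{37290} + \frac{24}{34055} = 18042 \cdot \frac{1}{37290} + 24 \cdot \frac{1}{34055} = \frac{3007}{6215} + \frac{24}{34055} = \frac{20510509}{42330365}$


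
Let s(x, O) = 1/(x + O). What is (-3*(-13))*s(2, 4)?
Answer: 13/2 ≈ 6.5000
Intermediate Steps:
s(x, O) = 1/(O + x)
(-3*(-13))*s(2, 4) = (-3*(-13))/(4 + 2) = 39/6 = 39*(⅙) = 13/2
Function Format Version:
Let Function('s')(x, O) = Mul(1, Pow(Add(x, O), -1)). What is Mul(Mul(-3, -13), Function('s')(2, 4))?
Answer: Rational(13, 2) ≈ 6.5000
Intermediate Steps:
Function('s')(x, O) = Pow(Add(O, x), -1) (Function('s')(x, O) = Mul(1, Pow(Add(O, x), -1)) = Pow(Add(O, x), -1))
Mul(Mul(-3, -13), Function('s')(2, 4)) = Mul(Mul(-3, -13), Pow(Add(4, 2), -1)) = Mul(39, Pow(6, -1)) = Mul(39, Rational(1, 6)) = Rational(13, 2)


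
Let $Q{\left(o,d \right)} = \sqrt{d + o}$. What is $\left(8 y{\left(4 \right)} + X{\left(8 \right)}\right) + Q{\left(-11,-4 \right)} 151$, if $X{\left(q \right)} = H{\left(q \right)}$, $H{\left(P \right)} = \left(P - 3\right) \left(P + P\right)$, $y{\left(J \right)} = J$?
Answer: $112 + 151 i \sqrt{15} \approx 112.0 + 584.82 i$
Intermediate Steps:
$H{\left(P \right)} = 2 P \left(-3 + P\right)$ ($H{\left(P \right)} = \left(-3 + P\right) 2 P = 2 P \left(-3 + P\right)$)
$X{\left(q \right)} = 2 q \left(-3 + q\right)$
$\left(8 y{\left(4 \right)} + X{\left(8 \right)}\right) + Q{\left(-11,-4 \right)} 151 = \left(8 \cdot 4 + 2 \cdot 8 \left(-3 + 8\right)\right) + \sqrt{-4 - 11} \cdot 151 = \left(32 + 2 \cdot 8 \cdot 5\right) + \sqrt{-15} \cdot 151 = \left(32 + 80\right) + i \sqrt{15} \cdot 151 = 112 + 151 i \sqrt{15}$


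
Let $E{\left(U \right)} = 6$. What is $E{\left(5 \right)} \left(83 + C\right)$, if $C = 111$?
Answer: $1164$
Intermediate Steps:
$E{\left(5 \right)} \left(83 + C\right) = 6 \left(83 + 111\right) = 6 \cdot 194 = 1164$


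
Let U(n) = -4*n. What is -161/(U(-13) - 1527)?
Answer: 161/1475 ≈ 0.10915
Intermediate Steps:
-161/(U(-13) - 1527) = -161/(-4*(-13) - 1527) = -161/(52 - 1527) = -161/(-1475) = -1/1475*(-161) = 161/1475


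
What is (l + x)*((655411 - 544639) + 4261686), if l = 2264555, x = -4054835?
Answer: -7827924108240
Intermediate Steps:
(l + x)*((655411 - 544639) + 4261686) = (2264555 - 4054835)*((655411 - 544639) + 4261686) = -1790280*(110772 + 4261686) = -1790280*4372458 = -7827924108240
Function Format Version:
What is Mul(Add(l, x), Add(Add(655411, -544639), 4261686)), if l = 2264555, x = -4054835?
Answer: -7827924108240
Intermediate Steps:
Mul(Add(l, x), Add(Add(655411, -544639), 4261686)) = Mul(Add(2264555, -4054835), Add(Add(655411, -544639), 4261686)) = Mul(-1790280, Add(110772, 4261686)) = Mul(-1790280, 4372458) = -7827924108240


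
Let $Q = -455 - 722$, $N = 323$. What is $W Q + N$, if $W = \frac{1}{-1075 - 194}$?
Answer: $\frac{411064}{1269} \approx 323.93$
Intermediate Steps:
$Q = -1177$ ($Q = -455 - 722 = -1177$)
$W = - \frac{1}{1269}$ ($W = \frac{1}{-1269} = - \frac{1}{1269} \approx -0.00078802$)
$W Q + N = \left(- \frac{1}{1269}\right) \left(-1177\right) + 323 = \frac{1177}{1269} + 323 = \frac{411064}{1269}$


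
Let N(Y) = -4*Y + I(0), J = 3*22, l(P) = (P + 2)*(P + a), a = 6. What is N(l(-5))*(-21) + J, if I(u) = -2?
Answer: -144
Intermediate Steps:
l(P) = (2 + P)*(6 + P) (l(P) = (P + 2)*(P + 6) = (2 + P)*(6 + P))
J = 66
N(Y) = -2 - 4*Y (N(Y) = -4*Y - 2 = -2 - 4*Y)
N(l(-5))*(-21) + J = (-2 - 4*(12 + (-5)**2 + 8*(-5)))*(-21) + 66 = (-2 - 4*(12 + 25 - 40))*(-21) + 66 = (-2 - 4*(-3))*(-21) + 66 = (-2 + 12)*(-21) + 66 = 10*(-21) + 66 = -210 + 66 = -144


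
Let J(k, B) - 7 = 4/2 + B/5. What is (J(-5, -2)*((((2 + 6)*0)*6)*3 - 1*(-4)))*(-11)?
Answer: -1892/5 ≈ -378.40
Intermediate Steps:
J(k, B) = 9 + B/5 (J(k, B) = 7 + (4/2 + B/5) = 7 + (4*(½) + B*(⅕)) = 7 + (2 + B/5) = 9 + B/5)
(J(-5, -2)*((((2 + 6)*0)*6)*3 - 1*(-4)))*(-11) = ((9 + (⅕)*(-2))*((((2 + 6)*0)*6)*3 - 1*(-4)))*(-11) = ((9 - ⅖)*(((8*0)*6)*3 + 4))*(-11) = (43*((0*6)*3 + 4)/5)*(-11) = (43*(0*3 + 4)/5)*(-11) = (43*(0 + 4)/5)*(-11) = ((43/5)*4)*(-11) = (172/5)*(-11) = -1892/5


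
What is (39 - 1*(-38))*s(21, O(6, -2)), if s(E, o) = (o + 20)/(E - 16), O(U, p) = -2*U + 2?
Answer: 154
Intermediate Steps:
O(U, p) = 2 - 2*U
s(E, o) = (20 + o)/(-16 + E)
(39 - 1*(-38))*s(21, O(6, -2)) = (39 - 1*(-38))*((20 + (2 - 2*6))/(-16 + 21)) = (39 + 38)*((20 + (2 - 12))/5) = 77*((20 - 10)/5) = 77*((1/5)*10) = 77*2 = 154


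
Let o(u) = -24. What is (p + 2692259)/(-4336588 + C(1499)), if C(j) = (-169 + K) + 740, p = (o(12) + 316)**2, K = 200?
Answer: -2777523/4335817 ≈ -0.64060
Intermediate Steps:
p = 85264 (p = (-24 + 316)**2 = 292**2 = 85264)
C(j) = 771 (C(j) = (-169 + 200) + 740 = 31 + 740 = 771)
(p + 2692259)/(-4336588 + C(1499)) = (85264 + 2692259)/(-4336588 + 771) = 2777523/(-4335817) = 2777523*(-1/4335817) = -2777523/4335817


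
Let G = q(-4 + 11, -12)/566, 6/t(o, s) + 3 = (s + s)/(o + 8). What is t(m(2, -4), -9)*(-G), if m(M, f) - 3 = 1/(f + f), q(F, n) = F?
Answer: 203/12735 ≈ 0.015940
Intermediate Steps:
m(M, f) = 3 + 1/(2*f) (m(M, f) = 3 + 1/(f + f) = 3 + 1/(2*f))
t(o, s) = 6/(-3 + 2*s/(8 + o)) (t(o, s) = 6/(-3 + (s + s)/(o + 8)) = 6/(-3 + (2*s)/(8 + o)) = 6/(-3 + 2*s/(8 + o)))
G = 7/566 (G = (-4 + 11)/566 = 7*(1/566) = 7/566 ≈ 0.012367)
t(m(2, -4), -9)*(-G) = (6*(8 + (3 + (1/2)/(-4)))/(-24 - 3*(3 + (1/2)/(-4)) + 2*(-9)))*(-1*7/566) = (6*(8 + (3 + (1/2)*(-1/4)))/(-24 - 3*(3 + (1/2)*(-1/4)) - 18))*(-7/566) = (6*(8 + (3 - 1/8))/(-24 - 3*(3 - 1/8) - 18))*(-7/566) = (6*(8 + 23/8)/(-24 - 3*23/8 - 18))*(-7/566) = (6*(87/8)/(-24 - 69/8 - 18))*(-7/566) = (6*(87/8)/(-405/8))*(-7/566) = (6*(-8/405)*(87/8))*(-7/566) = -58/45*(-7/566) = 203/12735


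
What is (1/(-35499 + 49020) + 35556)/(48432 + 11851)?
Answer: 480752677/815086443 ≈ 0.58982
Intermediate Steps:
(1/(-35499 + 49020) + 35556)/(48432 + 11851) = (1/13521 + 35556)/60283 = (1/13521 + 35556)*(1/60283) = (480752677/13521)*(1/60283) = 480752677/815086443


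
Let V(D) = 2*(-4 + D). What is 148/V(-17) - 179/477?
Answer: -13019/3339 ≈ -3.8991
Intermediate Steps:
V(D) = -8 + 2*D
148/V(-17) - 179/477 = 148/(-8 + 2*(-17)) - 179/477 = 148/(-8 - 34) - 179*1/477 = 148/(-42) - 179/477 = 148*(-1/42) - 179/477 = -74/21 - 179/477 = -13019/3339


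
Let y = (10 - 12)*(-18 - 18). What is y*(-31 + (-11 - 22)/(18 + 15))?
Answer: -2304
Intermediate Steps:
y = 72 (y = -2*(-36) = 72)
y*(-31 + (-11 - 22)/(18 + 15)) = 72*(-31 + (-11 - 22)/(18 + 15)) = 72*(-31 - 33/33) = 72*(-31 - 33*1/33) = 72*(-31 - 1) = 72*(-32) = -2304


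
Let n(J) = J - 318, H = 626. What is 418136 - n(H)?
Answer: 417828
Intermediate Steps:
n(J) = -318 + J
418136 - n(H) = 418136 - (-318 + 626) = 418136 - 1*308 = 418136 - 308 = 417828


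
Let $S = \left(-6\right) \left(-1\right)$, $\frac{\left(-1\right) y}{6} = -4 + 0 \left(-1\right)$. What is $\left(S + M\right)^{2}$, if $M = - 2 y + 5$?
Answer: $1369$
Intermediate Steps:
$y = 24$ ($y = - 6 \left(-4 + 0 \left(-1\right)\right) = - 6 \left(-4 + 0\right) = \left(-6\right) \left(-4\right) = 24$)
$S = 6$
$M = -43$ ($M = \left(-2\right) 24 + 5 = -48 + 5 = -43$)
$\left(S + M\right)^{2} = \left(6 - 43\right)^{2} = \left(-37\right)^{2} = 1369$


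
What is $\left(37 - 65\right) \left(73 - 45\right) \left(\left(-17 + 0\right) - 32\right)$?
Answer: $38416$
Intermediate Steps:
$\left(37 - 65\right) \left(73 - 45\right) \left(\left(-17 + 0\right) - 32\right) = - 28 \cdot 28 \left(-17 - 32\right) = - 28 \cdot 28 \left(-49\right) = \left(-28\right) \left(-1372\right) = 38416$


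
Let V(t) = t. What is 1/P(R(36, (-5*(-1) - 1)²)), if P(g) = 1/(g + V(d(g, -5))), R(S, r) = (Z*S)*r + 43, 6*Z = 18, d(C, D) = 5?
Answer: 1776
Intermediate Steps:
Z = 3 (Z = (⅙)*18 = 3)
R(S, r) = 43 + 3*S*r (R(S, r) = (3*S)*r + 43 = 3*S*r + 43 = 43 + 3*S*r)
P(g) = 1/(5 + g) (P(g) = 1/(g + 5) = 1/(5 + g))
1/P(R(36, (-5*(-1) - 1)²)) = 1/(1/(5 + (43 + 3*36*(-5*(-1) - 1)²))) = 1/(1/(5 + (43 + 3*36*(5 - 1)²))) = 1/(1/(5 + (43 + 3*36*4²))) = 1/(1/(5 + (43 + 3*36*16))) = 1/(1/(5 + (43 + 1728))) = 1/(1/(5 + 1771)) = 1/(1/1776) = 1776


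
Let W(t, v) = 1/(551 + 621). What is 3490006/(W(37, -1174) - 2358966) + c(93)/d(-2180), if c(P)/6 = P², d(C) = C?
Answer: -76194295258877/3013531884590 ≈ -25.284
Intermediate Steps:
c(P) = 6*P²
W(t, v) = 1/1172
3490006/(W(37, -1174) - 2358966) + c(93)/d(-2180) = 3490006/(1/1172 - 2358966) + (6*93²)/(-2180) = 3490006/(-2764708151/1172) + (6*8649)*(-1/2180) = 3490006*(-1172/2764708151) + 51894*(-1/2180) = -4090287032/2764708151 - 25947/1090 = -76194295258877/3013531884590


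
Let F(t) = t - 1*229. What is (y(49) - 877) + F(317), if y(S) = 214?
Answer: -575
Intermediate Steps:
F(t) = -229 + t (F(t) = t - 229 = -229 + t)
(y(49) - 877) + F(317) = (214 - 877) + (-229 + 317) = -663 + 88 = -575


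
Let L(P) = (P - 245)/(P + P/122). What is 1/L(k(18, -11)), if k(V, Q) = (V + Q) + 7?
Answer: -41/671 ≈ -0.061103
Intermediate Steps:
k(V, Q) = 7 + Q + V (k(V, Q) = (Q + V) + 7 = 7 + Q + V)
L(P) = 122*(-245 + P)/(123*P) (L(P) = (-245 + P)/(P + P*(1/122)) = (-245 + P)/(P + P/122) = (-245 + P)/((123*P/122)) = (-245 + P)*(122/(123*P)) = 122*(-245 + P)/(123*P))
1/L(k(18, -11)) = 1/(122*(-245 + (7 - 11 + 18))/(123*(7 - 11 + 18))) = 1/((122/123)*(-245 + 14)/14) = 1/((122/123)*(1/14)*(-231)) = 1/(-671/41) = -41/671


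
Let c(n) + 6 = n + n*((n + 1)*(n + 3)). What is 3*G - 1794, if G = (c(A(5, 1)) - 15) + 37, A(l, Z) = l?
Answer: -1011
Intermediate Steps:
c(n) = -6 + n + n*(1 + n)*(3 + n) (c(n) = -6 + (n + n*((n + 1)*(n + 3))) = -6 + (n + n*((1 + n)*(3 + n))) = -6 + (n + n*(1 + n)*(3 + n)) = -6 + n + n*(1 + n)*(3 + n))
G = 261 (G = ((-6 + 5³ + 4*5 + 4*5²) - 15) + 37 = ((-6 + 125 + 20 + 4*25) - 15) + 37 = ((-6 + 125 + 20 + 100) - 15) + 37 = (239 - 15) + 37 = 224 + 37 = 261)
3*G - 1794 = 3*261 - 1794 = 783 - 1794 = -1011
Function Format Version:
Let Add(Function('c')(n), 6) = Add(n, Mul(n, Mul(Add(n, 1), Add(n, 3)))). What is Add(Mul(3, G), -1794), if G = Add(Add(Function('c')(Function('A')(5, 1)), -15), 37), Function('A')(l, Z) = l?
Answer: -1011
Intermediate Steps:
Function('c')(n) = Add(-6, n, Mul(n, Add(1, n), Add(3, n))) (Function('c')(n) = Add(-6, Add(n, Mul(n, Mul(Add(n, 1), Add(n, 3))))) = Add(-6, Add(n, Mul(n, Mul(Add(1, n), Add(3, n))))) = Add(-6, Add(n, Mul(n, Add(1, n), Add(3, n)))) = Add(-6, n, Mul(n, Add(1, n), Add(3, n))))
G = 261 (G = Add(Add(Add(-6, Pow(5, 3), Mul(4, 5), Mul(4, Pow(5, 2))), -15), 37) = Add(Add(Add(-6, 125, 20, Mul(4, 25)), -15), 37) = Add(Add(Add(-6, 125, 20, 100), -15), 37) = Add(Add(239, -15), 37) = Add(224, 37) = 261)
Add(Mul(3, G), -1794) = Add(Mul(3, 261), -1794) = Add(783, -1794) = -1011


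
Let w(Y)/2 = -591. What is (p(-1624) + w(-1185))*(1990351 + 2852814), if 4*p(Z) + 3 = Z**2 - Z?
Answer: 12758199421385/4 ≈ 3.1896e+12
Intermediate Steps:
p(Z) = -3/4 - Z/4 + Z**2/4 (p(Z) = -3/4 + (Z**2 - Z)/4 = -3/4 + (-Z/4 + Z**2/4) = -3/4 - Z/4 + Z**2/4)
w(Y) = -1182 (w(Y) = 2*(-591) = -1182)
(p(-1624) + w(-1185))*(1990351 + 2852814) = ((-3/4 - 1/4*(-1624) + (1/4)*(-1624)**2) - 1182)*(1990351 + 2852814) = ((-3/4 + 406 + (1/4)*2637376) - 1182)*4843165 = ((-3/4 + 406 + 659344) - 1182)*4843165 = (2638997/4 - 1182)*4843165 = (2634269/4)*4843165 = 12758199421385/4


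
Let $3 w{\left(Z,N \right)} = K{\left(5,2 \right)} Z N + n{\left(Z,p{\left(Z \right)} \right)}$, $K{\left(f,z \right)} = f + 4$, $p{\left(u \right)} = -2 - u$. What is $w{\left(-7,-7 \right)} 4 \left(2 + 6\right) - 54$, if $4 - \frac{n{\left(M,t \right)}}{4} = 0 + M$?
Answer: $\frac{15358}{3} \approx 5119.3$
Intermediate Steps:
$n{\left(M,t \right)} = 16 - 4 M$ ($n{\left(M,t \right)} = 16 - 4 \left(0 + M\right) = 16 - 4 M$)
$K{\left(f,z \right)} = 4 + f$
$w{\left(Z,N \right)} = \frac{16}{3} - \frac{4 Z}{3} + 3 N Z$ ($w{\left(Z,N \right)} = \frac{\left(4 + 5\right) Z N - \left(-16 + 4 Z\right)}{3} = \frac{9 Z N - \left(-16 + 4 Z\right)}{3} = \frac{9 N Z - \left(-16 + 4 Z\right)}{3} = \frac{16 - 4 Z + 9 N Z}{3} = \frac{16}{3} - \frac{4 Z}{3} + 3 N Z$)
$w{\left(-7,-7 \right)} 4 \left(2 + 6\right) - 54 = \left(\frac{16}{3} - - \frac{28}{3} + 3 \left(-7\right) \left(-7\right)\right) 4 \left(2 + 6\right) - 54 = \left(\frac{16}{3} + \frac{28}{3} + 147\right) 4 \cdot 8 - 54 = \frac{485}{3} \cdot 32 - 54 = \frac{15520}{3} - 54 = \frac{15358}{3}$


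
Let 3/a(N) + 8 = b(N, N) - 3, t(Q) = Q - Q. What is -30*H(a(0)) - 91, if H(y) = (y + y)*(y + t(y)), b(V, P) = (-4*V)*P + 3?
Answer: -1591/16 ≈ -99.438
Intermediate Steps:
t(Q) = 0
b(V, P) = 3 - 4*P*V (b(V, P) = -4*P*V + 3 = 3 - 4*P*V)
a(N) = 3/(-8 - 4*N²) (a(N) = 3/(-8 + ((3 - 4*N*N) - 3)) = 3/(-8 + ((3 - 4*N²) - 3)) = 3/(-8 - 4*N²))
H(y) = 2*y² (H(y) = (y + y)*(y + 0) = (2*y)*y = 2*y²)
-30*H(a(0)) - 91 = -60*(-3/(8 + 4*0²))² - 91 = -60*(-3/(8 + 4*0))² - 91 = -60*(-3/(8 + 0))² - 91 = -60*(-3/8)² - 91 = -60*9/64 - 91 = -30*9/32 - 91 = -135/16 - 91 = -1591/16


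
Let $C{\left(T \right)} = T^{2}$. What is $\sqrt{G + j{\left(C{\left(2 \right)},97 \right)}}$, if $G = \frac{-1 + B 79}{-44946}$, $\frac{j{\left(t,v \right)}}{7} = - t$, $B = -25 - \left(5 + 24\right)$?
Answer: $\frac{i \sqrt{6263579674}}{14982} \approx 5.2825 i$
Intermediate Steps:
$B = -54$ ($B = -25 - 29 = -54$)
$j{\left(t,v \right)} = - 7 t$ ($j{\left(t,v \right)} = 7 \left(- t\right) = - 7 t$)
$G = \frac{4267}{44946}$ ($G = \frac{-1 - 4266}{-44946} = \left(-1 - 4266\right) \left(- \frac{1}{44946}\right) = \left(-4267\right) \left(- \frac{1}{44946}\right) = \frac{4267}{44946} \approx 0.094936$)
$\sqrt{G + j{\left(C{\left(2 \right)},97 \right)}} = \sqrt{\frac{4267}{44946} - 7 \cdot 2^{2}} = \sqrt{\frac{4267}{44946} - 28} = \sqrt{- \frac{1254221}{44946}} = \frac{i \sqrt{6263579674}}{14982}$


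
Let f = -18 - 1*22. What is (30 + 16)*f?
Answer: -1840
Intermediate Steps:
f = -40 (f = -18 - 22 = -40)
(30 + 16)*f = (30 + 16)*(-40) = 46*(-40) = -1840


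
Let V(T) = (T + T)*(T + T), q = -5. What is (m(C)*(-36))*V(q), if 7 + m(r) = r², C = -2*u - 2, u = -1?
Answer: 25200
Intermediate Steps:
V(T) = 4*T² (V(T) = (2*T)*(2*T) = 4*T²)
C = 0 (C = -2*(-1) - 2 = 2 - 2 = 0)
m(r) = -7 + r²
(m(C)*(-36))*V(q) = ((-7 + 0²)*(-36))*(4*(-5)²) = ((-7 + 0)*(-36))*(4*25) = -7*(-36)*100 = 252*100 = 25200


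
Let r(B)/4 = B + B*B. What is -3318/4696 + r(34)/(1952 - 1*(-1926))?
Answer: 338777/650396 ≈ 0.52088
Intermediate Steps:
r(B) = 4*B + 4*B² (r(B) = 4*(B + B*B) = 4*(B + B²) = 4*B + 4*B²)
-3318/4696 + r(34)/(1952 - 1*(-1926)) = -3318/4696 + (4*34*(1 + 34))/(1952 - 1*(-1926)) = -3318*1/4696 + (4*34*35)/(1952 + 1926) = -1659/2348 + 4760/3878 = -1659/2348 + 4760*(1/3878) = -1659/2348 + 340/277 = 338777/650396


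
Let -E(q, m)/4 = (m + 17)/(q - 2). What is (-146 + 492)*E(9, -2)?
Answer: -20760/7 ≈ -2965.7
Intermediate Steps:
E(q, m) = -4*(17 + m)/(-2 + q) (E(q, m) = -4*(m + 17)/(q - 2) = -4*(17 + m)/(-2 + q))
(-146 + 492)*E(9, -2) = (-146 + 492)*(4*(-17 - 1*(-2))/(-2 + 9)) = 346*(4*(-17 + 2)/7) = 346*(4*(⅐)*(-15)) = 346*(-60/7) = -20760/7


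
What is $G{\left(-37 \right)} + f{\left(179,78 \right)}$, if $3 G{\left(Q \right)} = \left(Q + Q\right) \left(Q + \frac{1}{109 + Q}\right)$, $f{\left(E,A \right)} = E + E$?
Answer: $\frac{137195}{108} \approx 1270.3$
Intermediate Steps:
$f{\left(E,A \right)} = 2 E$
$G{\left(Q \right)} = \frac{2 Q \left(Q + \frac{1}{109 + Q}\right)}{3}$ ($G{\left(Q \right)} = \frac{\left(Q + Q\right) \left(Q + \frac{1}{109 + Q}\right)}{3} = \frac{2 Q \left(Q + \frac{1}{109 + Q}\right)}{3}$)
$G{\left(-37 \right)} + f{\left(179,78 \right)} = \frac{2}{3} \left(-37\right) \frac{1}{109 - 37} \left(1 + \left(-37\right)^{2} + 109 \left(-37\right)\right) + 2 \cdot 179 = \frac{2}{3} \left(-37\right) \frac{1}{72} \left(1 + 1369 - 4033\right) + 358 = \frac{2}{3} \left(-37\right) \frac{1}{72} \left(-2663\right) + 358 = \frac{98531}{108} + 358 = \frac{137195}{108}$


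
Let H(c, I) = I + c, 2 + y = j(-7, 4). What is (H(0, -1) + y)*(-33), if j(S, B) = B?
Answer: -33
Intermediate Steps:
y = 2 (y = -2 + 4 = 2)
(H(0, -1) + y)*(-33) = ((-1 + 0) + 2)*(-33) = (-1 + 2)*(-33) = 1*(-33) = -33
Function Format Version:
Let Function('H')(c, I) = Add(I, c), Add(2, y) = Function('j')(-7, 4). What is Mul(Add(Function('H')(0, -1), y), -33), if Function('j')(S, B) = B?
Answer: -33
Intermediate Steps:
y = 2 (y = Add(-2, 4) = 2)
Mul(Add(Function('H')(0, -1), y), -33) = Mul(Add(Add(-1, 0), 2), -33) = Mul(Add(-1, 2), -33) = Mul(1, -33) = -33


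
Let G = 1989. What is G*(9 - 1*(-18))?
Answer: 53703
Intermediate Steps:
G*(9 - 1*(-18)) = 1989*(9 - 1*(-18)) = 1989*(9 + 18) = 1989*27 = 53703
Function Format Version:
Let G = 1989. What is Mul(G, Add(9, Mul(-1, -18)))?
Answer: 53703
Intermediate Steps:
Mul(G, Add(9, Mul(-1, -18))) = Mul(1989, Add(9, Mul(-1, -18))) = Mul(1989, Add(9, 18)) = Mul(1989, 27) = 53703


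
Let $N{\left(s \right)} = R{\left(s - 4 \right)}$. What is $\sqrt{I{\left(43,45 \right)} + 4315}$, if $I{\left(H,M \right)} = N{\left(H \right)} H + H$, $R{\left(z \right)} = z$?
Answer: $\sqrt{6035} \approx 77.685$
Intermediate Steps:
$N{\left(s \right)} = -4 + s$ ($N{\left(s \right)} = s - 4 = -4 + s$)
$I{\left(H,M \right)} = H + H \left(-4 + H\right)$ ($I{\left(H,M \right)} = \left(-4 + H\right) H + H = H \left(-4 + H\right) + H = H + H \left(-4 + H\right)$)
$\sqrt{I{\left(43,45 \right)} + 4315} = \sqrt{43 \left(-3 + 43\right) + 4315} = \sqrt{43 \cdot 40 + 4315} = \sqrt{1720 + 4315} = \sqrt{6035}$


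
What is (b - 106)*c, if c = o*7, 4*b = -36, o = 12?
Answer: -9660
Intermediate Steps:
b = -9 (b = (¼)*(-36) = -9)
c = 84 (c = 12*7 = 84)
(b - 106)*c = (-9 - 106)*84 = -115*84 = -9660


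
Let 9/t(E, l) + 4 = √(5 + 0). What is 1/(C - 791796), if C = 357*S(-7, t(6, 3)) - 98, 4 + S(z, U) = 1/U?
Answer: -420078/333323767327 - 21*√5/333323767327 ≈ -1.2604e-6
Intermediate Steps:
t(E, l) = 9/(-4 + √5) (t(E, l) = 9/(-4 + √(5 + 0)) = 9/(-4 + √5))
S(z, U) = -4 + 1/U
C = -1526 + 357/(-36/11 - 9*√5/11) (C = 357*(-4 + 1/(-36/11 - 9*√5/11)) - 98 = (-1428 + 357/(-36/11 - 9*√5/11)) - 98 = -1526 + 357/(-36/11 - 9*√5/11) ≈ -1596.0)
1/(C - 791796) = 1/((-5054/3 + 119*√5/3) - 791796) = 1/(-2380442/3 + 119*√5/3)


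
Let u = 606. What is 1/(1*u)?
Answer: 1/606 ≈ 0.0016502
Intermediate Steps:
1/(1*u) = 1/(1*606) = 1/606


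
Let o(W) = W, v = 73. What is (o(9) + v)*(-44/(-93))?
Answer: 3608/93 ≈ 38.796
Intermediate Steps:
(o(9) + v)*(-44/(-93)) = (9 + 73)*(-44/(-93)) = 82*(-44*(-1/93)) = 82*(44/93) = 3608/93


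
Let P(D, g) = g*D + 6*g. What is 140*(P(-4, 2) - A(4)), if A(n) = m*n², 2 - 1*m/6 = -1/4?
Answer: -29680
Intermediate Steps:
m = 27/2 (m = 12 - (-6)/4 = 12 - 6*(-¼) = 12 + 3/2 = 27/2 ≈ 13.500)
P(D, g) = 6*g + D*g (P(D, g) = D*g + 6*g = 6*g + D*g)
A(n) = 27*n²/2
140*(P(-4, 2) - A(4)) = 140*(2*(6 - 4) - 27*4²/2) = 140*(2*2 - 27*16/2) = 140*(4 - 1*216) = 140*(4 - 216) = 140*(-212) = -29680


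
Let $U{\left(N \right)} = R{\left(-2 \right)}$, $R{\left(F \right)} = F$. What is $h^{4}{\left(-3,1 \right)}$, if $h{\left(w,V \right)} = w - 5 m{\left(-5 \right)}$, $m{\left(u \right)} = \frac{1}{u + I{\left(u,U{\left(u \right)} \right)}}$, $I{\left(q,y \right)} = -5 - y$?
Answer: $\frac{130321}{4096} \approx 31.817$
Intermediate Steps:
$U{\left(N \right)} = -2$
$m{\left(u \right)} = \frac{1}{-3 + u}$ ($m{\left(u \right)} = \frac{1}{u - 3} = \frac{1}{-3 + u}$)
$h{\left(w,V \right)} = \frac{5}{8} + w$ ($h{\left(w,V \right)} = w - \frac{5}{-3 - 5} = w - \frac{5}{-8} = w - - \frac{5}{8} = w + \frac{5}{8} = \frac{5}{8} + w$)
$h^{4}{\left(-3,1 \right)} = \left(\frac{5}{8} - 3\right)^{4} = \left(- \frac{19}{8}\right)^{4} = \frac{130321}{4096}$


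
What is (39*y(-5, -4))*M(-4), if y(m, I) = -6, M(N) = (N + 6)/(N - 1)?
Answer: 468/5 ≈ 93.600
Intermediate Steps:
M(N) = (6 + N)/(-1 + N)
(39*y(-5, -4))*M(-4) = (39*(-6))*((6 - 4)/(-1 - 4)) = -234*2/(-5) = -(-234)*2/5 = -234*(-2/5) = 468/5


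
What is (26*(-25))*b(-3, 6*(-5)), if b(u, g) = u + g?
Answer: 21450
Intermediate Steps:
b(u, g) = g + u
(26*(-25))*b(-3, 6*(-5)) = (26*(-25))*(6*(-5) - 3) = -650*(-30 - 3) = -650*(-33) = 21450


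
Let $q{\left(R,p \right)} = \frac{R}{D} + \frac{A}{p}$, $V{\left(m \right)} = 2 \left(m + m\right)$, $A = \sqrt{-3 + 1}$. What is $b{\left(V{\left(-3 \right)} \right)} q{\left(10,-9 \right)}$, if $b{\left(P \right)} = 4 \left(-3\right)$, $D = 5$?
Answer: $-24 + \frac{4 i \sqrt{2}}{3} \approx -24.0 + 1.8856 i$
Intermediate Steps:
$A = i \sqrt{2}$ ($A = \sqrt{-2} = i \sqrt{2} \approx 1.4142 i$)
$V{\left(m \right)} = 4 m$ ($V{\left(m \right)} = 2 \cdot 2 m = 4 m$)
$b{\left(P \right)} = -12$
$q{\left(R,p \right)} = \frac{R}{5} + \frac{i \sqrt{2}}{p}$
$b{\left(V{\left(-3 \right)} \right)} q{\left(10,-9 \right)} = - 12 \left(\frac{1}{5} \cdot 10 + \frac{i \sqrt{2}}{-9}\right) = - 12 \left(2 + i \sqrt{2} \left(- \frac{1}{9}\right)\right) = - 12 \left(2 - \frac{i \sqrt{2}}{9}\right) = -24 + \frac{4 i \sqrt{2}}{3}$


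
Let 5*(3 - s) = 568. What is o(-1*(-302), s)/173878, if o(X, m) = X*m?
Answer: -83503/434695 ≈ -0.19210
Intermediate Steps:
s = -553/5 (s = 3 - ⅕*568 = 3 - 568/5 = -553/5 ≈ -110.60)
o(-1*(-302), s)/173878 = (-1*(-302)*(-553/5))/173878 = (302*(-553/5))*(1/173878) = -167006/5*1/173878 = -83503/434695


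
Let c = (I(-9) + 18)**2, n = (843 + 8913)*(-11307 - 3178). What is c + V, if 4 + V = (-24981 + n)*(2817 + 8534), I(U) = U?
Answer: -1604357615914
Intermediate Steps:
n = -141315660 (n = 9756*(-14485) = -141315660)
c = 81 (c = (-9 + 18)**2 = 9**2 = 81)
V = -1604357615995 (V = -4 + (-24981 - 141315660)*(2817 + 8534) = -4 - 141340641*11351 = -4 - 1604357615991 = -1604357615995)
c + V = 81 - 1604357615995 = -1604357615914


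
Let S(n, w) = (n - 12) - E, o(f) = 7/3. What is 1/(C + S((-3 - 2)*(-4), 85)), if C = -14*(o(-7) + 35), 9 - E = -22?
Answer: -3/1637 ≈ -0.0018326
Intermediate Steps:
E = 31 (E = 9 - 1*(-22) = 9 + 22 = 31)
o(f) = 7/3 (o(f) = 7*(⅓) = 7/3)
S(n, w) = -43 + n (S(n, w) = (n - 12) - 1*31 = (-12 + n) - 31 = -43 + n)
C = -1568/3 (C = -14*(7/3 + 35) = -14*112/3 = -1568/3 ≈ -522.67)
1/(C + S((-3 - 2)*(-4), 85)) = 1/(-1568/3 + (-43 + (-3 - 2)*(-4))) = 1/(-1568/3 + (-43 - 5*(-4))) = 1/(-1568/3 + (-43 + 20)) = 1/(-1568/3 - 23) = 1/(-1637/3) = -3/1637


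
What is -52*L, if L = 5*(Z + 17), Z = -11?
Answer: -1560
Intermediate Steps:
L = 30 (L = 5*(-11 + 17) = 5*6 = 30)
-52*L = -52*30 = -1560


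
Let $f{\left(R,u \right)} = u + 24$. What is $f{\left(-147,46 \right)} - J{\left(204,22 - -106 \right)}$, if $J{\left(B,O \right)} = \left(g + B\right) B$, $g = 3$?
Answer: $-42158$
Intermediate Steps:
$f{\left(R,u \right)} = 24 + u$
$J{\left(B,O \right)} = B \left(3 + B\right)$ ($J{\left(B,O \right)} = \left(3 + B\right) B = B \left(3 + B\right)$)
$f{\left(-147,46 \right)} - J{\left(204,22 - -106 \right)} = \left(24 + 46\right) - 204 \left(3 + 204\right) = 70 - 204 \cdot 207 = 70 - 42228 = -42158$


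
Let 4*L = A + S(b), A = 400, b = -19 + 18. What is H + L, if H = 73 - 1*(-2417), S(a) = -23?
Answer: 10337/4 ≈ 2584.3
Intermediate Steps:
b = -1
H = 2490 (H = 73 + 2417 = 2490)
L = 377/4 (L = (400 - 23)/4 = (¼)*377 = 377/4 ≈ 94.250)
H + L = 2490 + 377/4 = 10337/4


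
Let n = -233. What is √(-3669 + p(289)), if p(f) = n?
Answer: I*√3902 ≈ 62.466*I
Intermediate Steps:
p(f) = -233
√(-3669 + p(289)) = √(-3669 - 233) = √(-3902) = I*√3902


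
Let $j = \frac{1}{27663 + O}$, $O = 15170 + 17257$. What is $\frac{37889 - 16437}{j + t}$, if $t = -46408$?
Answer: $- \frac{7451160}{16119403} \approx -0.46225$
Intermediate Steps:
$O = 32427$
$j = \frac{1}{60090}$ ($j = \frac{1}{27663 + 32427} = \frac{1}{60090} \approx 1.6642 \cdot 10^{-5}$)
$\frac{37889 - 16437}{j + t} = \frac{37889 - 16437}{\frac{1}{60090} - 46408} = \frac{21452}{- \frac{2788656719}{60090}} = 21452 \left(- \frac{60090}{2788656719}\right) = - \frac{7451160}{16119403}$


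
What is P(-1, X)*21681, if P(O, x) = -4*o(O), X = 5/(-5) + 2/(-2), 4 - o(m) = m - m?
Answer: -346896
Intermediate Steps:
o(m) = 4 (o(m) = 4 - (m - m) = 4 - 1*0 = 4 + 0 = 4)
X = -2 (X = 5*(-⅕) + 2*(-½) = -1 - 1 = -2)
P(O, x) = -16 (P(O, x) = -4*4 = -16)
P(-1, X)*21681 = -16*21681 = -346896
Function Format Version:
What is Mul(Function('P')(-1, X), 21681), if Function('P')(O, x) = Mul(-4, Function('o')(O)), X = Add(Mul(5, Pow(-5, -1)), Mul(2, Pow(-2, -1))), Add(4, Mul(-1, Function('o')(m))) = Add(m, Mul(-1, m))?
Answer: -346896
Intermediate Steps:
Function('o')(m) = 4 (Function('o')(m) = Add(4, Mul(-1, Add(m, Mul(-1, m)))) = Add(4, Mul(-1, 0)) = Add(4, 0) = 4)
X = -2 (X = Add(Mul(5, Rational(-1, 5)), Mul(2, Rational(-1, 2))) = Add(-1, -1) = -2)
Function('P')(O, x) = -16 (Function('P')(O, x) = Mul(-4, 4) = -16)
Mul(Function('P')(-1, X), 21681) = Mul(-16, 21681) = -346896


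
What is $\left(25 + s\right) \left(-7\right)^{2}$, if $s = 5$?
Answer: $1470$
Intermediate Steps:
$\left(25 + s\right) \left(-7\right)^{2} = \left(25 + 5\right) \left(-7\right)^{2} = 30 \cdot 49 = 1470$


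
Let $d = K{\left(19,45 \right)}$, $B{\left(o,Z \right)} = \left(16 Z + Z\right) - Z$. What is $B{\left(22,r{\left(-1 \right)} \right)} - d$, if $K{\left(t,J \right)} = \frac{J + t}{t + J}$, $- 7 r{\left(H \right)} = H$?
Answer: $\frac{9}{7} \approx 1.2857$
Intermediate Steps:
$r{\left(H \right)} = - \frac{H}{7}$
$B{\left(o,Z \right)} = 16 Z$ ($B{\left(o,Z \right)} = 17 Z - Z = 16 Z$)
$K{\left(t,J \right)} = 1$ ($K{\left(t,J \right)} = \frac{J + t}{J + t} = 1$)
$d = 1$
$B{\left(22,r{\left(-1 \right)} \right)} - d = 16 \left(\left(- \frac{1}{7}\right) \left(-1\right)\right) - 1 = 16 \cdot \frac{1}{7} - 1 = \frac{16}{7} - 1 = \frac{9}{7}$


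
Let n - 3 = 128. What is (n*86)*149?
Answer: 1678634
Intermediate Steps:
n = 131 (n = 3 + 128 = 131)
(n*86)*149 = (131*86)*149 = 11266*149 = 1678634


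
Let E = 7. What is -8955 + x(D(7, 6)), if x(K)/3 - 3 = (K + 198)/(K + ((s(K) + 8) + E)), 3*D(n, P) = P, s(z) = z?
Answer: -169374/19 ≈ -8914.4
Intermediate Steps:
D(n, P) = P/3
x(K) = 9 + 3*(198 + K)/(15 + 2*K) (x(K) = 9 + 3*((K + 198)/(K + ((K + 8) + 7))) = 9 + 3*((198 + K)/(K + ((8 + K) + 7))) = 9 + 3*((198 + K)/(K + (15 + K))) = 9 + 3*((198 + K)/(15 + 2*K)) = 9 + 3*(198 + K)/(15 + 2*K))
-8955 + x(D(7, 6)) = -8955 + 3*(243 + 7*((⅓)*6))/(15 + 2*((⅓)*6)) = -8955 + 3*(243 + 7*2)/(15 + 2*2) = -8955 + 3*(243 + 14)/(15 + 4) = -8955 + 3*257/19 = -8955 + 3*(1/19)*257 = -8955 + 771/19 = -169374/19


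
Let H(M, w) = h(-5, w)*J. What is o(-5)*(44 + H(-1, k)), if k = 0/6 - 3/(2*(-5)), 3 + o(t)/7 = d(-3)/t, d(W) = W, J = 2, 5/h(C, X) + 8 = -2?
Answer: -3612/5 ≈ -722.40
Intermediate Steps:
h(C, X) = -1/2 (h(C, X) = 5/(-8 - 2) = 5/(-10) = 5*(-1/10) = -1/2)
o(t) = -21 - 21/t (o(t) = -21 + 7*(-3/t) = -21 - 21/t)
k = 3/10 (k = 0*(1/6) - 3/(-10) = 0 - 3*(-1/10) = 0 + 3/10 = 3/10 ≈ 0.30000)
H(M, w) = -1 (H(M, w) = -1/2*2 = -1)
o(-5)*(44 + H(-1, k)) = (-21 - 21/(-5))*(44 - 1) = (-21 - 21*(-1/5))*43 = (-21 + 21/5)*43 = -84/5*43 = -3612/5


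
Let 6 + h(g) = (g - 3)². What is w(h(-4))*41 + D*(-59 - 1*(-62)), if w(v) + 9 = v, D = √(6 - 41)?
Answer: 1394 + 3*I*√35 ≈ 1394.0 + 17.748*I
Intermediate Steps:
h(g) = -6 + (-3 + g)² (h(g) = -6 + (g - 3)² = -6 + (-3 + g)²)
D = I*√35 (D = √(-35) = I*√35 ≈ 5.9161*I)
w(v) = -9 + v
w(h(-4))*41 + D*(-59 - 1*(-62)) = (-9 + (-6 + (-3 - 4)²))*41 + (I*√35)*(-59 - 1*(-62)) = (-9 + (-6 + (-7)²))*41 + (I*√35)*(-59 + 62) = (-9 + (-6 + 49))*41 + (I*√35)*3 = (-9 + 43)*41 + 3*I*√35 = 34*41 + 3*I*√35 = 1394 + 3*I*√35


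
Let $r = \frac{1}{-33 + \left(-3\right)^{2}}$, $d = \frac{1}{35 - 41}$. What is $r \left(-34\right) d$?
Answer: $- \frac{17}{72} \approx -0.23611$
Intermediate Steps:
$d = - \frac{1}{6}$ ($d = \frac{1}{-6} = - \frac{1}{6} \approx -0.16667$)
$r = - \frac{1}{24}$ ($r = \frac{1}{-33 + 9} = \frac{1}{-24} = - \frac{1}{24} \approx -0.041667$)
$r \left(-34\right) d = \left(- \frac{1}{24}\right) \left(-34\right) \left(- \frac{1}{6}\right) = \frac{17}{12} \left(- \frac{1}{6}\right) = - \frac{17}{72}$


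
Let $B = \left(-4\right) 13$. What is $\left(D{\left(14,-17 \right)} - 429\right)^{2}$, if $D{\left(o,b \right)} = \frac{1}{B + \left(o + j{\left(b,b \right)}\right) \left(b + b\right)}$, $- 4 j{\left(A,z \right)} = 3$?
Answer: $\frac{185887735609}{1010025} \approx 1.8404 \cdot 10^{5}$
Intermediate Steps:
$j{\left(A,z \right)} = - \frac{3}{4}$ ($j{\left(A,z \right)} = \left(- \frac{1}{4}\right) 3 = - \frac{3}{4}$)
$B = -52$
$D{\left(o,b \right)} = \frac{1}{-52 + 2 b \left(- \frac{3}{4} + o\right)}$ ($D{\left(o,b \right)} = \frac{1}{-52 + \left(o - \frac{3}{4}\right) \left(b + b\right)} = \frac{1}{-52 + \left(- \frac{3}{4} + o\right) 2 b} = \frac{1}{-52 + 2 b \left(- \frac{3}{4} + o\right)}$)
$\left(D{\left(14,-17 \right)} - 429\right)^{2} = \left(\frac{2}{-104 - -51 + 4 \left(-17\right) 14} - 429\right)^{2} = \left(\frac{2}{-104 + 51 - 952} - 429\right)^{2} = \left(\frac{2}{-1005} - 429\right)^{2} = \left(2 \left(- \frac{1}{1005}\right) - 429\right)^{2} = \left(- \frac{2}{1005} - 429\right)^{2} = \left(- \frac{431147}{1005}\right)^{2} = \frac{185887735609}{1010025}$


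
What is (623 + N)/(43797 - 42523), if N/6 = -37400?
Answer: -223777/1274 ≈ -175.65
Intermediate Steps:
N = -224400 (N = 6*(-37400) = -224400)
(623 + N)/(43797 - 42523) = (623 - 224400)/(43797 - 42523) = -223777/1274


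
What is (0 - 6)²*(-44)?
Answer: -1584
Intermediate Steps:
(0 - 6)²*(-44) = (-6)²*(-44) = 36*(-44) = -1584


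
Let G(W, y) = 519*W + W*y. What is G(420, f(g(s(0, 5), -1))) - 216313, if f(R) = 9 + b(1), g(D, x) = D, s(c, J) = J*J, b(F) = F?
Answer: 5867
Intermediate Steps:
s(c, J) = J²
f(R) = 10 (f(R) = 9 + 1 = 10)
G(420, f(g(s(0, 5), -1))) - 216313 = 420*(519 + 10) - 216313 = 420*529 - 216313 = 222180 - 216313 = 5867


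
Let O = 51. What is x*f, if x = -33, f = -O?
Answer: 1683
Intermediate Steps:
f = -51 (f = -1*51 = -51)
x*f = -33*(-51) = 1683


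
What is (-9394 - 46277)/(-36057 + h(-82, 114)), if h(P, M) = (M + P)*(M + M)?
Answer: 18557/9587 ≈ 1.9356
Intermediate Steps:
h(P, M) = 2*M*(M + P) (h(P, M) = (M + P)*(2*M) = 2*M*(M + P))
(-9394 - 46277)/(-36057 + h(-82, 114)) = (-9394 - 46277)/(-36057 + 2*114*(114 - 82)) = -55671/(-36057 + 2*114*32) = -55671/(-36057 + 7296) = -55671/(-28761) = -55671*(-1/28761) = 18557/9587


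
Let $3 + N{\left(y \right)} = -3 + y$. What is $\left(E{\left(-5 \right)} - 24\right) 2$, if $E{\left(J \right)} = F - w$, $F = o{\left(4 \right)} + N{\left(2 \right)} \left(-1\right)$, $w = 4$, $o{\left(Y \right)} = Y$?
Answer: $-40$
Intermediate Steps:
$N{\left(y \right)} = -6 + y$ ($N{\left(y \right)} = -3 + \left(-3 + y\right) = -6 + y$)
$F = 8$ ($F = 4 + \left(-6 + 2\right) \left(-1\right) = 4 - -4 = 4 + 4 = 8$)
$E{\left(J \right)} = 4$ ($E{\left(J \right)} = 8 - 4 = 4$)
$\left(E{\left(-5 \right)} - 24\right) 2 = \left(4 - 24\right) 2 = \left(-20\right) 2 = -40$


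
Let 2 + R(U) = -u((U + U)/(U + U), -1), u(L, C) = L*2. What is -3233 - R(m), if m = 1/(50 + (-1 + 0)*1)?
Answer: -3229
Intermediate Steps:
u(L, C) = 2*L
m = 1/49 (m = 1/(50 - 1*1) = 1/(50 - 1) = 1/49 ≈ 0.020408)
R(U) = -4 (R(U) = -2 - 2*(U + U)/(U + U) = -2 - 2*(2*U)/((2*U)) = -2 - 2*(2*U)*(1/(2*U)) = -2 - 2 = -4)
-3233 - R(m) = -3233 - 1*(-4) = -3233 + 4 = -3229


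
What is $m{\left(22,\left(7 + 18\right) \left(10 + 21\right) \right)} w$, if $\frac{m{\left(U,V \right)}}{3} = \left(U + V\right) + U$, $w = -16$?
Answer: $-39312$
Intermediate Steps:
$m{\left(U,V \right)} = 3 V + 6 U$ ($m{\left(U,V \right)} = 3 \left(\left(U + V\right) + U\right) = 3 \left(V + 2 U\right) = 3 V + 6 U$)
$m{\left(22,\left(7 + 18\right) \left(10 + 21\right) \right)} w = \left(3 \left(7 + 18\right) \left(10 + 21\right) + 6 \cdot 22\right) \left(-16\right) = \left(3 \cdot 25 \cdot 31 + 132\right) \left(-16\right) = \left(3 \cdot 775 + 132\right) \left(-16\right) = \left(2325 + 132\right) \left(-16\right) = 2457 \left(-16\right) = -39312$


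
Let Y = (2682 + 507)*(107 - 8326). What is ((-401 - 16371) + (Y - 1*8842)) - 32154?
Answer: -26268159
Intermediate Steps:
Y = -26210391 (Y = 3189*(-8219) = -26210391)
((-401 - 16371) + (Y - 1*8842)) - 32154 = ((-401 - 16371) + (-26210391 - 1*8842)) - 32154 = (-16772 + (-26210391 - 8842)) - 32154 = (-16772 - 26219233) - 32154 = -26236005 - 32154 = -26268159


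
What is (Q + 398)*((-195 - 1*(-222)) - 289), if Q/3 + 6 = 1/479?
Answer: -47690026/479 ≈ -99562.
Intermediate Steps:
Q = -8619/479 (Q = -18 + 3/479 = -8619/479 ≈ -17.994)
(Q + 398)*((-195 - 1*(-222)) - 289) = (-8619/479 + 398)*((-195 - 1*(-222)) - 289) = 182023*((-195 + 222) - 289)/479 = 182023*(27 - 289)/479 = (182023/479)*(-262) = -47690026/479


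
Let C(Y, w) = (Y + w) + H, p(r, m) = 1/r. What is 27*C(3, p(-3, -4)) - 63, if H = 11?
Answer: 306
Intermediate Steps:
C(Y, w) = 11 + Y + w (C(Y, w) = (Y + w) + 11 = 11 + Y + w)
27*C(3, p(-3, -4)) - 63 = 27*(11 + 3 + 1/(-3)) - 63 = 27*(11 + 3 - ⅓) - 63 = 27*(41/3) - 63 = 369 - 63 = 306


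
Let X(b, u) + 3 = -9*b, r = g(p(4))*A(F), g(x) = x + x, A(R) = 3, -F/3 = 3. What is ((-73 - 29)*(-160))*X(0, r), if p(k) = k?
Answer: -48960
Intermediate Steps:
F = -9 (F = -3*3 = -9)
g(x) = 2*x
r = 24 (r = (2*4)*3 = 8*3 = 24)
X(b, u) = -3 - 9*b
((-73 - 29)*(-160))*X(0, r) = ((-73 - 29)*(-160))*(-3 - 9*0) = (-102*(-160))*(-3 + 0) = 16320*(-3) = -48960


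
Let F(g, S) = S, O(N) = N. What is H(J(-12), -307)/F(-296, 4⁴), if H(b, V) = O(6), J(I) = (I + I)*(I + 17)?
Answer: 3/128 ≈ 0.023438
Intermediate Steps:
J(I) = 2*I*(17 + I) (J(I) = (2*I)*(17 + I) = 2*I*(17 + I))
H(b, V) = 6
H(J(-12), -307)/F(-296, 4⁴) = 6/(4⁴) = 6/256 = 6*(1/256) = 3/128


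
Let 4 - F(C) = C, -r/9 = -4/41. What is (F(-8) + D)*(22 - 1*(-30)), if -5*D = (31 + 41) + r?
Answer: -27456/205 ≈ -133.93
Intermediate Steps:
r = 36/41 (r = -(-36)/41 = -9*(-4/41) = 36/41 ≈ 0.87805)
F(C) = 4 - C
D = -2988/205 (D = -((31 + 41) + 36/41)/5 = -(72 + 36/41)/5 = -1/5*2988/41 = -2988/205 ≈ -14.576)
(F(-8) + D)*(22 - 1*(-30)) = ((4 - 1*(-8)) - 2988/205)*(22 - 1*(-30)) = ((4 + 8) - 2988/205)*(22 + 30) = (12 - 2988/205)*52 = -528/205*52 = -27456/205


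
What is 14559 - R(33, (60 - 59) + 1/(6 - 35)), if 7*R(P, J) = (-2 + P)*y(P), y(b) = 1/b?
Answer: 3363098/231 ≈ 14559.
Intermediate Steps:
R(P, J) = (-2 + P)/(7*P) (R(P, J) = ((-2 + P)/P)/7 = (-2 + P)/(7*P))
14559 - R(33, (60 - 59) + 1/(6 - 35)) = 14559 - (-2 + 33)/(7*33) = 14559 - 31/(7*33) = 14559 - 1*31/231 = 14559 - 31/231 = 3363098/231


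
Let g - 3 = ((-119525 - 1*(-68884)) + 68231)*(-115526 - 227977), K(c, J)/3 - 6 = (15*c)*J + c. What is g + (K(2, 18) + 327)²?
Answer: -6038332926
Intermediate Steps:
K(c, J) = 18 + 3*c + 45*J*c (K(c, J) = 18 + 3*((15*c)*J + c) = 18 + 3*(15*J*c + c) = 18 + 3*(c + 15*J*c) = 18 + (3*c + 45*J*c) = 18 + 3*c + 45*J*c)
g = -6042217767 (g = 3 + ((-119525 - 1*(-68884)) + 68231)*(-115526 - 227977) = 3 + ((-119525 + 68884) + 68231)*(-343503) = 3 + (-50641 + 68231)*(-343503) = 3 + 17590*(-343503) = 3 - 6042217770 = -6042217767)
g + (K(2, 18) + 327)² = -6042217767 + ((18 + 3*2 + 45*18*2) + 327)² = -6042217767 + ((18 + 6 + 1620) + 327)² = -6042217767 + (1644 + 327)² = -6042217767 + 1971² = -6042217767 + 3884841 = -6038332926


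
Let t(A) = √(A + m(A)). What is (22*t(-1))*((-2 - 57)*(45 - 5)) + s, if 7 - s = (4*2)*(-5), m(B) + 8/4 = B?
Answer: 47 - 103840*I ≈ 47.0 - 1.0384e+5*I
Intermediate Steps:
m(B) = -2 + B
s = 47 (s = 7 - 4*2*(-5) = 7 - 8*(-5) = 7 - 1*(-40) = 7 + 40 = 47)
t(A) = √(-2 + 2*A) (t(A) = √(A + (-2 + A)) = √(-2 + 2*A))
(22*t(-1))*((-2 - 57)*(45 - 5)) + s = (22*√(-2 + 2*(-1)))*((-2 - 57)*(45 - 5)) + 47 = (22*√(-2 - 2))*(-59*40) + 47 = (22*√(-4))*(-2360) + 47 = (22*(2*I))*(-2360) + 47 = (44*I)*(-2360) + 47 = -103840*I + 47 = 47 - 103840*I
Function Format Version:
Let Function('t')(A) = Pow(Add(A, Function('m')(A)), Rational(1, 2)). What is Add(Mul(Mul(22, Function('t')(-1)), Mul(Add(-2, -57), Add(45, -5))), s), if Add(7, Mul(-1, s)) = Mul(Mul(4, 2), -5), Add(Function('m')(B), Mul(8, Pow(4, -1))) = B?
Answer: Add(47, Mul(-103840, I)) ≈ Add(47.000, Mul(-1.0384e+5, I))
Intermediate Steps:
Function('m')(B) = Add(-2, B)
s = 47 (s = Add(7, Mul(-1, Mul(Mul(4, 2), -5))) = Add(7, Mul(-1, Mul(8, -5))) = Add(7, Mul(-1, -40)) = Add(7, 40) = 47)
Function('t')(A) = Pow(Add(-2, Mul(2, A)), Rational(1, 2)) (Function('t')(A) = Pow(Add(A, Add(-2, A)), Rational(1, 2)) = Pow(Add(-2, Mul(2, A)), Rational(1, 2)))
Add(Mul(Mul(22, Function('t')(-1)), Mul(Add(-2, -57), Add(45, -5))), s) = Add(Mul(Mul(22, Pow(Add(-2, Mul(2, -1)), Rational(1, 2))), Mul(Add(-2, -57), Add(45, -5))), 47) = Add(Mul(Mul(22, Pow(Add(-2, -2), Rational(1, 2))), Mul(-59, 40)), 47) = Add(Mul(Mul(22, Pow(-4, Rational(1, 2))), -2360), 47) = Add(Mul(Mul(22, Mul(2, I)), -2360), 47) = Add(Mul(Mul(44, I), -2360), 47) = Add(Mul(-103840, I), 47) = Add(47, Mul(-103840, I))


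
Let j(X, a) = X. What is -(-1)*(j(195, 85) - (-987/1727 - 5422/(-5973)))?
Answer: 182548082/937761 ≈ 194.66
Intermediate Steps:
-(-1)*(j(195, 85) - (-987/1727 - 5422/(-5973))) = -(-1)*(195 - (-987/1727 - 5422/(-5973))) = -(-1)*(195 - (-987*1/1727 - 5422*(-1/5973))) = -(-1)*(195 - (-987/1727 + 5422/5973)) = -(-1)*(195 - 1*315313/937761) = -(-1)*(195 - 315313/937761) = -(-1)*182548082/937761 = -1*(-182548082/937761) = 182548082/937761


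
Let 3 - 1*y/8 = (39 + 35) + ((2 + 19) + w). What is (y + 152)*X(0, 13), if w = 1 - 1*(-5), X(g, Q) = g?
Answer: 0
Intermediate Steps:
w = 6 (w = 1 + 5 = 6)
y = -784 (y = 24 - 8*((39 + 35) + ((2 + 19) + 6)) = 24 - 8*(74 + (21 + 6)) = 24 - 8*(74 + 27) = 24 - 8*101 = 24 - 808 = -784)
(y + 152)*X(0, 13) = (-784 + 152)*0 = -632*0 = 0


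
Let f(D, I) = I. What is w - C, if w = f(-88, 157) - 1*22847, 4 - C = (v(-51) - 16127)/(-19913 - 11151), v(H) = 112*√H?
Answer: -704950289/31064 - 14*I*√51/3883 ≈ -22693.0 - 0.025748*I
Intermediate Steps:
C = 108129/31064 + 14*I*√51/3883 (C = 4 - (112*√(-51) - 16127)/(-19913 - 11151) = 4 - (112*(I*√51) - 16127)/(-31064) = 4 - (112*I*√51 - 16127)*(-1)/31064 = 4 - (-16127 + 112*I*√51)*(-1)/31064 = 4 - (16127/31064 - 14*I*√51/3883) = 4 + (-16127/31064 + 14*I*√51/3883) = 108129/31064 + 14*I*√51/3883 ≈ 3.4808 + 0.025748*I)
w = -22690 (w = 157 - 1*22847 = 157 - 22847 = -22690)
w - C = -22690 - (108129/31064 + 14*I*√51/3883) = -22690 + (-108129/31064 - 14*I*√51/3883) = -704950289/31064 - 14*I*√51/3883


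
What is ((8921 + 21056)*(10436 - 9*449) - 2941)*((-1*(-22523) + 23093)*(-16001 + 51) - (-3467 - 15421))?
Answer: -139472526093935888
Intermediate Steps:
((8921 + 21056)*(10436 - 9*449) - 2941)*((-1*(-22523) + 23093)*(-16001 + 51) - (-3467 - 15421)) = (29977*(10436 - 4041) - 2941)*((22523 + 23093)*(-15950) - 1*(-18888)) = (29977*6395 - 2941)*(45616*(-15950) + 18888) = (191702915 - 2941)*(-727575200 + 18888) = 191699974*(-727556312) = -139472526093935888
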